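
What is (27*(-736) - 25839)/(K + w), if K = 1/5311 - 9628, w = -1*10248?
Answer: 80923707/35187145 ≈ 2.2998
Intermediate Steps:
w = -10248
K = -51134307/5311 (K = 1/5311 - 9628 = -51134307/5311 ≈ -9628.0)
(27*(-736) - 25839)/(K + w) = (27*(-736) - 25839)/(-51134307/5311 - 10248) = (-19872 - 25839)/(-105561435/5311) = -45711*(-5311/105561435) = 80923707/35187145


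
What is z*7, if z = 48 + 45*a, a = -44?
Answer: -13524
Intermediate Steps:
z = -1932 (z = 48 + 45*(-44) = 48 - 1980 = -1932)
z*7 = -1932*7 = -13524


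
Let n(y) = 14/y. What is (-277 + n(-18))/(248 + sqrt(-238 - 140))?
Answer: -310000/278469 + 1250*I*sqrt(42)/92823 ≈ -1.1132 + 0.087273*I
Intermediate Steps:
(-277 + n(-18))/(248 + sqrt(-238 - 140)) = (-277 + 14/(-18))/(248 + sqrt(-238 - 140)) = (-277 + 14*(-1/18))/(248 + sqrt(-378)) = (-277 - 7/9)/(248 + 3*I*sqrt(42)) = -2500/(9*(248 + 3*I*sqrt(42)))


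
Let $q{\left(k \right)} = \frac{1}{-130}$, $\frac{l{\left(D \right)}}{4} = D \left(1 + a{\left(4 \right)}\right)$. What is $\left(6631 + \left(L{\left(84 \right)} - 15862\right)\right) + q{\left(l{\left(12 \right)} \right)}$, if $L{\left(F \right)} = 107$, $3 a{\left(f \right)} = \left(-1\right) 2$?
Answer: $- \frac{1186121}{130} \approx -9124.0$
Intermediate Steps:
$a{\left(f \right)} = - \frac{2}{3}$ ($a{\left(f \right)} = \frac{\left(-1\right) 2}{3} = \frac{1}{3} \left(-2\right) = - \frac{2}{3}$)
$l{\left(D \right)} = \frac{4 D}{3}$ ($l{\left(D \right)} = 4 D \left(1 - \frac{2}{3}\right) = 4 D \frac{1}{3} = 4 \frac{D}{3} = \frac{4 D}{3}$)
$q{\left(k \right)} = - \frac{1}{130}$
$\left(6631 + \left(L{\left(84 \right)} - 15862\right)\right) + q{\left(l{\left(12 \right)} \right)} = \left(6631 + \left(107 - 15862\right)\right) - \frac{1}{130} = \left(6631 - 15755\right) - \frac{1}{130} = -9124 - \frac{1}{130} = - \frac{1186121}{130}$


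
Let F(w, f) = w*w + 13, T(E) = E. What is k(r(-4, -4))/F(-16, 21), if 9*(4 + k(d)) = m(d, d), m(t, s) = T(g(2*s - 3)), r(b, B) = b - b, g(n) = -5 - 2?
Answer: -43/2421 ≈ -0.017761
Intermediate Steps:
g(n) = -7
r(b, B) = 0
m(t, s) = -7
k(d) = -43/9 (k(d) = -4 + (⅑)*(-7) = -4 - 7/9 = -43/9)
F(w, f) = 13 + w² (F(w, f) = w² + 13 = 13 + w²)
k(r(-4, -4))/F(-16, 21) = -43/(9*(13 + (-16)²)) = -43/(9*(13 + 256)) = -43/9/269 = -43/9*1/269 = -43/2421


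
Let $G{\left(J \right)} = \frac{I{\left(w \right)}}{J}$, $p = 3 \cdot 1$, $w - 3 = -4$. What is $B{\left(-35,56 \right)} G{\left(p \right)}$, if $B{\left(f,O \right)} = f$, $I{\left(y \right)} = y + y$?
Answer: $\frac{70}{3} \approx 23.333$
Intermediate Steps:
$w = -1$ ($w = 3 - 4 = -1$)
$I{\left(y \right)} = 2 y$
$p = 3$
$G{\left(J \right)} = - \frac{2}{J}$ ($G{\left(J \right)} = \frac{2 \left(-1\right)}{J} = - \frac{2}{J}$)
$B{\left(-35,56 \right)} G{\left(p \right)} = - 35 \left(- \frac{2}{3}\right) = - 35 \left(\left(-2\right) \frac{1}{3}\right) = \left(-35\right) \left(- \frac{2}{3}\right) = \frac{70}{3}$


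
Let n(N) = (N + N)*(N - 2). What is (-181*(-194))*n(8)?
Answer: 3370944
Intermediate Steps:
n(N) = 2*N*(-2 + N) (n(N) = (2*N)*(-2 + N) = 2*N*(-2 + N))
(-181*(-194))*n(8) = (-181*(-194))*(2*8*(-2 + 8)) = 35114*(2*8*6) = 35114*96 = 3370944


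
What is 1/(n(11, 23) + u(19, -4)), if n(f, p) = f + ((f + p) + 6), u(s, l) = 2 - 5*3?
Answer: 1/38 ≈ 0.026316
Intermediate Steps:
u(s, l) = -13 (u(s, l) = 2 - 15 = -13)
n(f, p) = 6 + p + 2*f (n(f, p) = f + (6 + f + p) = 6 + p + 2*f)
1/(n(11, 23) + u(19, -4)) = 1/((6 + 23 + 2*11) - 13) = 1/((6 + 23 + 22) - 13) = 1/(51 - 13) = 1/38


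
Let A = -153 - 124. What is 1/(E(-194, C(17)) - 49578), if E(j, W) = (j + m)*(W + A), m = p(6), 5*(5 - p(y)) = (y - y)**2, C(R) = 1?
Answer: 1/2586 ≈ 0.00038670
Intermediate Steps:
p(y) = 5 (p(y) = 5 - (y - y)**2/5 = 5 - 1/5*0**2 = 5 - 1/5*0 = 5 + 0 = 5)
A = -277
m = 5
E(j, W) = (-277 + W)*(5 + j) (E(j, W) = (j + 5)*(W - 277) = (5 + j)*(-277 + W) = (-277 + W)*(5 + j))
1/(E(-194, C(17)) - 49578) = 1/((-1385 - 277*(-194) + 5*1 + 1*(-194)) - 49578) = 1/((-1385 + 53738 + 5 - 194) - 49578) = 1/(52164 - 49578) = 1/2586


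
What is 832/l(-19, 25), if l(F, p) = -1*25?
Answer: -832/25 ≈ -33.280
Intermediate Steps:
l(F, p) = -25
832/l(-19, 25) = 832/(-25) = 832*(-1/25) = -832/25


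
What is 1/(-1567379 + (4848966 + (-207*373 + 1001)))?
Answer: 1/3205377 ≈ 3.1198e-7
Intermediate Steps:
1/(-1567379 + (4848966 + (-207*373 + 1001))) = 1/(-1567379 + (4848966 + (-77211 + 1001))) = 1/(-1567379 + (4848966 - 76210)) = 1/(-1567379 + 4772756) = 1/3205377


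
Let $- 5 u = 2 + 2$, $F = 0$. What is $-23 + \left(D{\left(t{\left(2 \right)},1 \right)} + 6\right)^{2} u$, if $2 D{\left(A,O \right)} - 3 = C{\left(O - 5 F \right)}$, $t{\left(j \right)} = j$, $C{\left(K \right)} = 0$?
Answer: $-68$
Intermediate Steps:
$D{\left(A,O \right)} = \frac{3}{2}$ ($D{\left(A,O \right)} = \frac{3}{2} + \frac{1}{2} \cdot 0 = \frac{3}{2} + 0 = \frac{3}{2}$)
$u = - \frac{4}{5}$ ($u = - \frac{2 + 2}{5} = \left(- \frac{1}{5}\right) 4 = - \frac{4}{5} \approx -0.8$)
$-23 + \left(D{\left(t{\left(2 \right)},1 \right)} + 6\right)^{2} u = -23 + \left(\frac{3}{2} + 6\right)^{2} \left(- \frac{4}{5}\right) = -23 + \left(\frac{15}{2}\right)^{2} \left(- \frac{4}{5}\right) = -23 + \frac{225}{4} \left(- \frac{4}{5}\right) = -23 - 45 = -68$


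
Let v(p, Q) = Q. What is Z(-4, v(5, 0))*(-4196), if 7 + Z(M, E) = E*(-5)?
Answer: 29372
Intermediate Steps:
Z(M, E) = -7 - 5*E (Z(M, E) = -7 + E*(-5) = -7 - 5*E)
Z(-4, v(5, 0))*(-4196) = (-7 - 5*0)*(-4196) = (-7 + 0)*(-4196) = -7*(-4196) = 29372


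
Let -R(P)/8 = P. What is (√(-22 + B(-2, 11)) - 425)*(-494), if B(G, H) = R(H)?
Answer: 209950 - 494*I*√110 ≈ 2.0995e+5 - 5181.1*I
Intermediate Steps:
R(P) = -8*P
B(G, H) = -8*H
(√(-22 + B(-2, 11)) - 425)*(-494) = (√(-22 - 8*11) - 425)*(-494) = (√(-22 - 88) - 425)*(-494) = (√(-110) - 425)*(-494) = (I*√110 - 425)*(-494) = (-425 + I*√110)*(-494) = 209950 - 494*I*√110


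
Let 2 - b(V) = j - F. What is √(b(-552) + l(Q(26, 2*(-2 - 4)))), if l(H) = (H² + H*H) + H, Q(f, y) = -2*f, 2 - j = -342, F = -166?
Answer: 4*√303 ≈ 69.628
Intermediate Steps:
j = 344 (j = 2 - 1*(-342) = 2 + 342 = 344)
b(V) = -508 (b(V) = 2 - (344 - 1*(-166)) = 2 - (344 + 166) = 2 - 1*510 = 2 - 510 = -508)
l(H) = H + 2*H² (l(H) = (H² + H²) + H = 2*H² + H = H + 2*H²)
√(b(-552) + l(Q(26, 2*(-2 - 4)))) = √(-508 + (-2*26)*(1 + 2*(-2*26))) = √(-508 - 52*(1 + 2*(-52))) = √(-508 - 52*(1 - 104)) = √(-508 - 52*(-103)) = √(-508 + 5356) = √4848 = 4*√303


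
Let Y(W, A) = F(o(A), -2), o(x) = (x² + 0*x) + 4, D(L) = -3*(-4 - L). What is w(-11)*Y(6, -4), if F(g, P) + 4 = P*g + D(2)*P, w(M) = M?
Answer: 880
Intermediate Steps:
D(L) = 12 + 3*L
o(x) = 4 + x² (o(x) = (x² + 0) + 4 = x² + 4 = 4 + x²)
F(g, P) = -4 + 18*P + P*g (F(g, P) = -4 + (P*g + (12 + 3*2)*P) = -4 + (P*g + (12 + 6)*P) = -4 + (P*g + 18*P) = -4 + (18*P + P*g) = -4 + 18*P + P*g)
Y(W, A) = -48 - 2*A² (Y(W, A) = -4 + 18*(-2) - 2*(4 + A²) = -4 - 36 + (-8 - 2*A²) = -48 - 2*A²)
w(-11)*Y(6, -4) = -11*(-48 - 2*(-4)²) = -11*(-48 - 2*16) = -11*(-48 - 32) = -11*(-80) = 880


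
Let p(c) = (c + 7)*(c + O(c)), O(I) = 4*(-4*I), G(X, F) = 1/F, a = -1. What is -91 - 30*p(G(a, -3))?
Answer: -1091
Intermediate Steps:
O(I) = -16*I
p(c) = -15*c*(7 + c) (p(c) = (c + 7)*(c - 16*c) = (7 + c)*(-15*c) = -15*c*(7 + c))
-91 - 30*p(G(a, -3)) = -91 - 450*(-7 - 1/(-3))/(-3) = -91 - 450*(-1)*(-7 - 1*(-⅓))/3 = -91 - 450*(-1)*(-7 + ⅓)/3 = -91 - 450*(-1)*(-20)/(3*3) = -91 - 30*100/3 = -91 - 1000 = -1091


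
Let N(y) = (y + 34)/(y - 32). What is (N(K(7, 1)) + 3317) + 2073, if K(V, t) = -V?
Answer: 70061/13 ≈ 5389.3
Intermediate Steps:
N(y) = (34 + y)/(-32 + y)
(N(K(7, 1)) + 3317) + 2073 = ((34 - 1*7)/(-32 - 1*7) + 3317) + 2073 = ((34 - 7)/(-32 - 7) + 3317) + 2073 = (27/(-39) + 3317) + 2073 = (-1/39*27 + 3317) + 2073 = (-9/13 + 3317) + 2073 = 43112/13 + 2073 = 70061/13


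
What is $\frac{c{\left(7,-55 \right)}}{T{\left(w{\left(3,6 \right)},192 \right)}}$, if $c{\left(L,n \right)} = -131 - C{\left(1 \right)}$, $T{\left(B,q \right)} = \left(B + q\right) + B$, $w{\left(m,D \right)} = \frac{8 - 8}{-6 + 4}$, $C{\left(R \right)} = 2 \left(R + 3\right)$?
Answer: $- \frac{139}{192} \approx -0.72396$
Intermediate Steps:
$C{\left(R \right)} = 6 + 2 R$ ($C{\left(R \right)} = 2 \left(3 + R\right) = 6 + 2 R$)
$w{\left(m,D \right)} = 0$ ($w{\left(m,D \right)} = \frac{0}{-2} = 0 \left(- \frac{1}{2}\right) = 0$)
$T{\left(B,q \right)} = q + 2 B$
$c{\left(L,n \right)} = -139$ ($c{\left(L,n \right)} = -131 - \left(6 + 2 \cdot 1\right) = -131 - \left(6 + 2\right) = -131 - 8 = -139$)
$\frac{c{\left(7,-55 \right)}}{T{\left(w{\left(3,6 \right)},192 \right)}} = - \frac{139}{192 + 2 \cdot 0} = - \frac{139}{192 + 0} = - \frac{139}{192}$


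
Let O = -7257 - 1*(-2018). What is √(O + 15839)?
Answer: 10*√106 ≈ 102.96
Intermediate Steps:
O = -5239 (O = -7257 + 2018 = -5239)
√(O + 15839) = √(-5239 + 15839) = √10600 = 10*√106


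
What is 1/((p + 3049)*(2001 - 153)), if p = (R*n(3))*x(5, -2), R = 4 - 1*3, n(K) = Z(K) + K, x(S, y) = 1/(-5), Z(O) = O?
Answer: 5/28161672 ≈ 1.7755e-7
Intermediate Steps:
x(S, y) = -1/5
n(K) = 2*K (n(K) = K + K = 2*K)
R = 1 (R = 4 - 3 = 1)
p = -6/5 (p = (1*(2*3))*(-1/5) = (1*6)*(-1/5) = 6*(-1/5) = -6/5 ≈ -1.2000)
1/((p + 3049)*(2001 - 153)) = 1/((-6/5 + 3049)*(2001 - 153)) = 1/((15239/5)*1848) = (5/15239)*(1/1848) = 5/28161672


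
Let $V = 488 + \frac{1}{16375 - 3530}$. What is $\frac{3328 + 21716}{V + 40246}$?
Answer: $\frac{321690180}{523228231} \approx 0.61482$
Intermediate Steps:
$V = \frac{6268361}{12845}$ ($V = 488 + \frac{1}{12845} = \frac{6268361}{12845} \approx 488.0$)
$\frac{3328 + 21716}{V + 40246} = \frac{3328 + 21716}{\frac{6268361}{12845} + 40246} = \frac{25044}{\frac{523228231}{12845}} = 25044 \cdot \frac{12845}{523228231} = \frac{321690180}{523228231}$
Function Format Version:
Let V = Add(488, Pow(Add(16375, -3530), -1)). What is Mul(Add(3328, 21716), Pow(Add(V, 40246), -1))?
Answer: Rational(321690180, 523228231) ≈ 0.61482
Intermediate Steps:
V = Rational(6268361, 12845) (V = Add(488, Pow(12845, -1)) = Add(488, Rational(1, 12845)) = Rational(6268361, 12845) ≈ 488.00)
Mul(Add(3328, 21716), Pow(Add(V, 40246), -1)) = Mul(Add(3328, 21716), Pow(Add(Rational(6268361, 12845), 40246), -1)) = Mul(25044, Pow(Rational(523228231, 12845), -1)) = Mul(25044, Rational(12845, 523228231)) = Rational(321690180, 523228231)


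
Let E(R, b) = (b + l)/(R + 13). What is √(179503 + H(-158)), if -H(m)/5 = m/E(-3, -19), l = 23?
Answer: √181478 ≈ 426.00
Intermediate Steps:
E(R, b) = (23 + b)/(13 + R) (E(R, b) = (b + 23)/(R + 13) = (23 + b)/(13 + R))
H(m) = -25*m/2 (H(m) = -5*m/((23 - 19)/(13 - 3)) = -5*m/(4/10) = -5*m/((⅒)*4) = -5*m/⅖ = -5*m*5/2 = -25*m/2)
√(179503 + H(-158)) = √(179503 - 25/2*(-158)) = √(179503 + 1975) = √181478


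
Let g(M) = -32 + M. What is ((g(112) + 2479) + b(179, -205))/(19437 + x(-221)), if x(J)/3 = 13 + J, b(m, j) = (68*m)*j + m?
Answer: -2492522/18813 ≈ -132.49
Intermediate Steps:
b(m, j) = m + 68*j*m (b(m, j) = 68*j*m + m = m + 68*j*m)
x(J) = 39 + 3*J (x(J) = 3*(13 + J) = 39 + 3*J)
((g(112) + 2479) + b(179, -205))/(19437 + x(-221)) = (((-32 + 112) + 2479) + 179*(1 + 68*(-205)))/(19437 + (39 + 3*(-221))) = ((80 + 2479) + 179*(1 - 13940))/(19437 + (39 - 663)) = (2559 + 179*(-13939))/(19437 - 624) = (2559 - 2495081)/18813 = -2492522*1/18813 = -2492522/18813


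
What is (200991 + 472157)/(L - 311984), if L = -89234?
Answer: -336574/200609 ≈ -1.6778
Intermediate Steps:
(200991 + 472157)/(L - 311984) = (200991 + 472157)/(-89234 - 311984) = 673148/(-401218) = 673148*(-1/401218) = -336574/200609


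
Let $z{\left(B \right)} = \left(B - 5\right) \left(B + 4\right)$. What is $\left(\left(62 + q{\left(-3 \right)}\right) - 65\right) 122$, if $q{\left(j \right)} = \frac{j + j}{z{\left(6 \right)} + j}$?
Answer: $- \frac{3294}{7} \approx -470.57$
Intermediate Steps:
$z{\left(B \right)} = \left(-5 + B\right) \left(4 + B\right)$
$q{\left(j \right)} = \frac{2 j}{10 + j}$ ($q{\left(j \right)} = \frac{j + j}{\left(-20 + 6^{2} - 6\right) + j} = \frac{2 j}{\left(-20 + 36 - 6\right) + j} = \frac{2 j}{10 + j}$)
$\left(\left(62 + q{\left(-3 \right)}\right) - 65\right) 122 = \left(\left(62 + 2 \left(-3\right) \frac{1}{10 - 3}\right) - 65\right) 122 = \left(\left(62 + 2 \left(-3\right) \frac{1}{7}\right) - 65\right) 122 = \left(\left(62 - \frac{6}{7}\right) - 65\right) 122 = \left(\frac{428}{7} - 65\right) 122 = \left(- \frac{27}{7}\right) 122 = - \frac{3294}{7}$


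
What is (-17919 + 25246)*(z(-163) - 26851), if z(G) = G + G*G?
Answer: -3260515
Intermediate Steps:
z(G) = G + G²
(-17919 + 25246)*(z(-163) - 26851) = (-17919 + 25246)*(-163*(1 - 163) - 26851) = 7327*(-163*(-162) - 26851) = 7327*(26406 - 26851) = 7327*(-445) = -3260515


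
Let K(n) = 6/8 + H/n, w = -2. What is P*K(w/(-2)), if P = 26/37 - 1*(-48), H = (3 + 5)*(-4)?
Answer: -112625/74 ≈ -1522.0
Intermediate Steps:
H = -32 (H = 8*(-4) = -32)
P = 1802/37 (P = 26*(1/37) + 48 = 26/37 + 48 = 1802/37 ≈ 48.703)
K(n) = ¾ - 32/n (K(n) = 6/8 - 32/n = 6*(⅛) - 32/n = ¾ - 32/n)
P*K(w/(-2)) = 1802*(¾ - 32/((-2/(-2))))/37 = 1802*(¾ - 32/((-2*(-½))))/37 = 1802*(¾ - 32/1)/37 = 1802*(¾ - 32*1)/37 = 1802*(¾ - 32)/37 = (1802/37)*(-125/4) = -112625/74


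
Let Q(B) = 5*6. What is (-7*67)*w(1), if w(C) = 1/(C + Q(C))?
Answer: -469/31 ≈ -15.129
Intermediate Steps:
Q(B) = 30
w(C) = 1/(30 + C) (w(C) = 1/(C + 30) = 1/(30 + C))
(-7*67)*w(1) = (-7*67)/(30 + 1) = -469/31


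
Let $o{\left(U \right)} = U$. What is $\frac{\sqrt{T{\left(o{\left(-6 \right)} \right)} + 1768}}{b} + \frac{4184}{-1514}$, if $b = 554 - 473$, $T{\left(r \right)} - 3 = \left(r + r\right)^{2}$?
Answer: $- \frac{2092}{757} + \frac{\sqrt{1915}}{81} \approx -2.2233$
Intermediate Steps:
$T{\left(r \right)} = 3 + 4 r^{2}$ ($T{\left(r \right)} = 3 + \left(r + r\right)^{2} = 3 + \left(2 r\right)^{2} = 3 + 4 r^{2}$)
$b = 81$ ($b = 554 - 473 = 81$)
$\frac{\sqrt{T{\left(o{\left(-6 \right)} \right)} + 1768}}{b} + \frac{4184}{-1514} = \frac{\sqrt{\left(3 + 4 \left(-6\right)^{2}\right) + 1768}}{81} + \frac{4184}{-1514} = \sqrt{\left(3 + 4 \cdot 36\right) + 1768} \cdot \frac{1}{81} + 4184 \left(- \frac{1}{1514}\right) = \sqrt{\left(3 + 144\right) + 1768} \cdot \frac{1}{81} - \frac{2092}{757} = \sqrt{147 + 1768} \cdot \frac{1}{81} - \frac{2092}{757} = \sqrt{1915} \cdot \frac{1}{81} - \frac{2092}{757} = \frac{\sqrt{1915}}{81} - \frac{2092}{757} = - \frac{2092}{757} + \frac{\sqrt{1915}}{81}$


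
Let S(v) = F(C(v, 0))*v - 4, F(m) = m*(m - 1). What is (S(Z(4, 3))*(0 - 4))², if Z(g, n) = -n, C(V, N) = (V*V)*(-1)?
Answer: 1201216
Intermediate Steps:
C(V, N) = -V² (C(V, N) = V²*(-1) = -V²)
F(m) = m*(-1 + m)
S(v) = -4 - v³*(-1 - v²) (S(v) = ((-v²)*(-1 - v²))*v - 4 = (-v²*(-1 - v²))*v - 4 = -v³*(-1 - v²) - 4 = -4 - v³*(-1 - v²))
(S(Z(4, 3))*(0 - 4))² = ((-4 + (-1*3)³ + (-1*3)⁵)*(0 - 4))² = ((-4 + (-3)³ + (-3)⁵)*(-4))² = ((-4 - 27 - 243)*(-4))² = (-274*(-4))² = 1096² = 1201216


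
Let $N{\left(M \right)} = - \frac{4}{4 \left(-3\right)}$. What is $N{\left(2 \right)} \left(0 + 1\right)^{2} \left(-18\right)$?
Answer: $-6$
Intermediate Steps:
$N{\left(M \right)} = \frac{1}{3}$ ($N{\left(M \right)} = - \frac{4}{-12} = \left(-4\right) \left(- \frac{1}{12}\right) = \frac{1}{3}$)
$N{\left(2 \right)} \left(0 + 1\right)^{2} \left(-18\right) = \frac{\left(0 + 1\right)^{2}}{3} \left(-18\right) = \frac{1^{2}}{3} \left(-18\right) = \frac{1}{3} \cdot 1 \left(-18\right) = \frac{1}{3} \left(-18\right) = -6$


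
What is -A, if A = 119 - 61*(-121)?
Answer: -7500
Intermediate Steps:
A = 7500 (A = 119 + 7381 = 7500)
-A = -1*7500 = -7500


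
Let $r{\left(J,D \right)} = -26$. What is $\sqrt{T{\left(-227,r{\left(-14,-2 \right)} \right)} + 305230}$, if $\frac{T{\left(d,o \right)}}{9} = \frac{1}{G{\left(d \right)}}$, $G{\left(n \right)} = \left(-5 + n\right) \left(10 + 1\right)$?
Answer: $\frac{\sqrt{496968154738}}{1276} \approx 552.48$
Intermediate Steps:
$G{\left(n \right)} = -55 + 11 n$ ($G{\left(n \right)} = \left(-5 + n\right) 11 = -55 + 11 n$)
$T{\left(d,o \right)} = \frac{9}{-55 + 11 d}$
$\sqrt{T{\left(-227,r{\left(-14,-2 \right)} \right)} + 305230} = \sqrt{\frac{9}{11 \left(-5 - 227\right)} + 305230} = \sqrt{\frac{9}{11 \left(-232\right)} + 305230} = \sqrt{\frac{9}{11} \left(- \frac{1}{232}\right) + 305230} = \sqrt{- \frac{9}{2552} + 305230} = \sqrt{\frac{778946951}{2552}} = \frac{\sqrt{496968154738}}{1276}$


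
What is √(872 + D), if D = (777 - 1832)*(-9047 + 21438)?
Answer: I*√13071633 ≈ 3615.5*I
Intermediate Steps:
D = -13072505 (D = -1055*12391 = -13072505)
√(872 + D) = √(872 - 13072505) = √(-13071633) = I*√13071633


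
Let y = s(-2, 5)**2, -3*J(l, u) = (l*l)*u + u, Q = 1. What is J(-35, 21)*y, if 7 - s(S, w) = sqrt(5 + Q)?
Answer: -472010 + 120148*sqrt(6) ≈ -1.7771e+5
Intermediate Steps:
J(l, u) = -u/3 - u*l**2/3 (J(l, u) = -((l*l)*u + u)/3 = -(l**2*u + u)/3 = -(u*l**2 + u)/3 = -(u + u*l**2)/3 = -u/3 - u*l**2/3)
s(S, w) = 7 - sqrt(6) (s(S, w) = 7 - sqrt(5 + 1) = 7 - sqrt(6))
y = (7 - sqrt(6))**2 ≈ 20.707
J(-35, 21)*y = (-1/3*21*(1 + (-35)**2))*(7 - sqrt(6))**2 = (-1/3*21*(1 + 1225))*(7 - sqrt(6))**2 = (-1/3*21*1226)*(7 - sqrt(6))**2 = -8582*(7 - sqrt(6))**2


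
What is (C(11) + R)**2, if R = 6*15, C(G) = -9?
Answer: 6561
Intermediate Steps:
R = 90
(C(11) + R)**2 = (-9 + 90)**2 = 81**2 = 6561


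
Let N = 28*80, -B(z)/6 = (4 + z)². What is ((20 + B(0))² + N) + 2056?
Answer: 10072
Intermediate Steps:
B(z) = -6*(4 + z)²
N = 2240
((20 + B(0))² + N) + 2056 = ((20 - 6*(4 + 0)²)² + 2240) + 2056 = ((20 - 6*4²)² + 2240) + 2056 = ((20 - 6*16)² + 2240) + 2056 = ((20 - 96)² + 2240) + 2056 = ((-76)² + 2240) + 2056 = (5776 + 2240) + 2056 = 8016 + 2056 = 10072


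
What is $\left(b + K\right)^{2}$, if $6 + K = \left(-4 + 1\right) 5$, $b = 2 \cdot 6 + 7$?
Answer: $4$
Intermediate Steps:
$b = 19$ ($b = 12 + 7 = 19$)
$K = -21$ ($K = -6 + \left(-4 + 1\right) 5 = -6 - 15 = -21$)
$\left(b + K\right)^{2} = \left(19 - 21\right)^{2} = \left(-2\right)^{2} = 4$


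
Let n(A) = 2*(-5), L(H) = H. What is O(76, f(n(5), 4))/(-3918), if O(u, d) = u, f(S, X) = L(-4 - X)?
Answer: -38/1959 ≈ -0.019398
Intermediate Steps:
n(A) = -10
f(S, X) = -4 - X
O(76, f(n(5), 4))/(-3918) = 76/(-3918) = 76*(-1/3918) = -38/1959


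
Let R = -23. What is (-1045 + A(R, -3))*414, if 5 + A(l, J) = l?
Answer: -444222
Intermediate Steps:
A(l, J) = -5 + l
(-1045 + A(R, -3))*414 = (-1045 + (-5 - 23))*414 = (-1045 - 28)*414 = -1073*414 = -444222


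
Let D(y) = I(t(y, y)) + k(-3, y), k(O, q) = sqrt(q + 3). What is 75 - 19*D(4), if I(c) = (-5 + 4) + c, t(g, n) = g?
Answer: 18 - 19*sqrt(7) ≈ -32.269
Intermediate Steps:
k(O, q) = sqrt(3 + q)
I(c) = -1 + c
D(y) = -1 + y + sqrt(3 + y) (D(y) = (-1 + y) + sqrt(3 + y) = -1 + y + sqrt(3 + y))
75 - 19*D(4) = 75 - 19*(-1 + 4 + sqrt(3 + 4)) = 75 - 19*(-1 + 4 + sqrt(7)) = 75 - 19*(3 + sqrt(7)) = 75 + (-57 - 19*sqrt(7)) = 18 - 19*sqrt(7)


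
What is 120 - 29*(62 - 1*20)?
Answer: -1098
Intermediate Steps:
120 - 29*(62 - 1*20) = 120 - 29*(62 - 20) = 120 - 29*42 = 120 - 1218 = -1098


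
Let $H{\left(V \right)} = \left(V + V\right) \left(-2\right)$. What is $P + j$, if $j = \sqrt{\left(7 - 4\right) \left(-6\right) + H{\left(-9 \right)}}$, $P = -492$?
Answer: $-492 + 3 \sqrt{2} \approx -487.76$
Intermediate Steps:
$H{\left(V \right)} = - 4 V$ ($H{\left(V \right)} = 2 V \left(-2\right) = - 4 V$)
$j = 3 \sqrt{2}$ ($j = \sqrt{\left(7 - 4\right) \left(-6\right) - -36} = \sqrt{3 \left(-6\right) + 36} = \sqrt{-18 + 36} = \sqrt{18} = 3 \sqrt{2} \approx 4.2426$)
$P + j = -492 + 3 \sqrt{2}$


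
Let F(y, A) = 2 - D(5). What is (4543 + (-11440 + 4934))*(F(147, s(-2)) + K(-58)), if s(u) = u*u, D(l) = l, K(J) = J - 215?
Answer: 541788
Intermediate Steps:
K(J) = -215 + J
s(u) = u**2
F(y, A) = -3 (F(y, A) = 2 - 1*5 = 2 - 5 = -3)
(4543 + (-11440 + 4934))*(F(147, s(-2)) + K(-58)) = (4543 + (-11440 + 4934))*(-3 + (-215 - 58)) = (4543 - 6506)*(-3 - 273) = -1963*(-276) = 541788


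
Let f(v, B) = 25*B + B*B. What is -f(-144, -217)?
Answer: -41664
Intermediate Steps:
f(v, B) = B² + 25*B (f(v, B) = 25*B + B² = B² + 25*B)
-f(-144, -217) = -(-217)*(25 - 217) = -(-217)*(-192) = -1*41664 = -41664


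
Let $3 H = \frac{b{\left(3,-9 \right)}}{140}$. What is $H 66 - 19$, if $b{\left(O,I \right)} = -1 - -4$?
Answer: $- \frac{1297}{70} \approx -18.529$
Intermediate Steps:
$b{\left(O,I \right)} = 3$ ($b{\left(O,I \right)} = -1 + 4 = 3$)
$H = \frac{1}{140}$ ($H = \frac{3 \cdot \frac{1}{140}}{3} = \frac{1}{3} \cdot \frac{3}{140} = \frac{1}{140} \approx 0.0071429$)
$H 66 - 19 = \frac{1}{140} \cdot 66 - 19 = \frac{33}{70} - 19 = - \frac{1297}{70}$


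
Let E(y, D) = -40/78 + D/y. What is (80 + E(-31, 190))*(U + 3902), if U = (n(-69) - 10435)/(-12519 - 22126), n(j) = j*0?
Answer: 799364300350/2792387 ≈ 2.8627e+5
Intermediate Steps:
n(j) = 0
E(y, D) = -20/39 + D/y (E(y, D) = -40*1/78 + D/y = -20/39 + D/y)
U = 2087/6929 (U = (0 - 10435)/(-12519 - 22126) = -10435/(-34645) = -10435*(-1/34645) = 2087/6929 ≈ 0.30120)
(80 + E(-31, 190))*(U + 3902) = (80 + (-20/39 + 190/(-31)))*(2087/6929 + 3902) = (80 + (-20/39 + 190*(-1/31)))*(27039045/6929) = (80 + (-20/39 - 190/31))*(27039045/6929) = (80 - 8030/1209)*(27039045/6929) = (88690/1209)*(27039045/6929) = 799364300350/2792387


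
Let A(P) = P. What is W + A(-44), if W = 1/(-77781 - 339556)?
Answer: -18362829/417337 ≈ -44.000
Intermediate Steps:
W = -1/417337 (W = 1/(-417337) = -1/417337 ≈ -2.3961e-6)
W + A(-44) = -1/417337 - 44 = -18362829/417337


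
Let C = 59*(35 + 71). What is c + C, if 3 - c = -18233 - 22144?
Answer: 46634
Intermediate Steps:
c = 40380 (c = 3 - (-18233 - 22144) = 3 - 1*(-40377) = 3 + 40377 = 40380)
C = 6254 (C = 59*106 = 6254)
c + C = 40380 + 6254 = 46634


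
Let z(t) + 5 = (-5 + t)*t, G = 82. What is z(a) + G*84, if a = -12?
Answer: 7087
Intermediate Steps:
z(t) = -5 + t*(-5 + t) (z(t) = -5 + (-5 + t)*t = -5 + t*(-5 + t))
z(a) + G*84 = (-5 + (-12)² - 5*(-12)) + 82*84 = (-5 + 144 + 60) + 6888 = 199 + 6888 = 7087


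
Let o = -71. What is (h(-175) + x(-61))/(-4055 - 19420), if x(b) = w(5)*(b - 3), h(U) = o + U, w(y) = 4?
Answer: 502/23475 ≈ 0.021384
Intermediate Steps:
h(U) = -71 + U
x(b) = -12 + 4*b (x(b) = 4*(b - 3) = 4*(-3 + b) = -12 + 4*b)
(h(-175) + x(-61))/(-4055 - 19420) = ((-71 - 175) + (-12 + 4*(-61)))/(-4055 - 19420) = (-246 + (-12 - 244))/(-23475) = (-246 - 256)*(-1/23475) = -502*(-1/23475) = 502/23475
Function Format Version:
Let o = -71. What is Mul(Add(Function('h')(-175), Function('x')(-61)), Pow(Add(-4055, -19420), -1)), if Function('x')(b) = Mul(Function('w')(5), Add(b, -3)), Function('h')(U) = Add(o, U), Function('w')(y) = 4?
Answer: Rational(502, 23475) ≈ 0.021384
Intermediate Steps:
Function('h')(U) = Add(-71, U)
Function('x')(b) = Add(-12, Mul(4, b)) (Function('x')(b) = Mul(4, Add(b, -3)) = Mul(4, Add(-3, b)) = Add(-12, Mul(4, b)))
Mul(Add(Function('h')(-175), Function('x')(-61)), Pow(Add(-4055, -19420), -1)) = Mul(Add(Add(-71, -175), Add(-12, Mul(4, -61))), Pow(Add(-4055, -19420), -1)) = Mul(Add(-246, Add(-12, -244)), Pow(-23475, -1)) = Mul(Add(-246, -256), Rational(-1, 23475)) = Mul(-502, Rational(-1, 23475)) = Rational(502, 23475)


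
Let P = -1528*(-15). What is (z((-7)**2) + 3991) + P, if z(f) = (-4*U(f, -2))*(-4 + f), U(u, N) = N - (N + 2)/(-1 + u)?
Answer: 27271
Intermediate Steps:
P = 22920
U(u, N) = N - (2 + N)/(-1 + u)
z(f) = -4*(-4 + f)*(2 - 2*f)/(-1 + f) (z(f) = (-4*(-2 - 2*(-2) - 2*f)/(-1 + f))*(-4 + f) = (-4*(-2 + 4 - 2*f)/(-1 + f))*(-4 + f) = (-4*(2 - 2*f)/(-1 + f))*(-4 + f) = -4*(-4 + f)*(2 - 2*f)/(-1 + f))
(z((-7)**2) + 3991) + P = ((-32 + 8*(-7)**2) + 3991) + 22920 = ((-32 + 8*49) + 3991) + 22920 = ((-32 + 392) + 3991) + 22920 = (360 + 3991) + 22920 = 4351 + 22920 = 27271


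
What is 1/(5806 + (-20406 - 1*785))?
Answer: -1/15385 ≈ -6.4998e-5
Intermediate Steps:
1/(5806 + (-20406 - 1*785)) = 1/(5806 + (-20406 - 785)) = 1/(5806 - 21191) = 1/(-15385) = -1/15385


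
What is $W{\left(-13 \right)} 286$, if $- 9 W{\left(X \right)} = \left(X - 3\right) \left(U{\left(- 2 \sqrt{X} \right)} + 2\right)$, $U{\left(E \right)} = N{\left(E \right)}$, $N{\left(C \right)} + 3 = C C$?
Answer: $- \frac{242528}{9} \approx -26948.0$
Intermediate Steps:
$N{\left(C \right)} = -3 + C^{2}$ ($N{\left(C \right)} = -3 + C C = -3 + C^{2}$)
$U{\left(E \right)} = -3 + E^{2}$
$W{\left(X \right)} = - \frac{\left(-1 + 4 X\right) \left(-3 + X\right)}{9}$ ($W{\left(X \right)} = - \frac{\left(X - 3\right) \left(\left(-3 + \left(- 2 \sqrt{X}\right)^{2}\right) + 2\right)}{9} = - \frac{\left(-3 + X\right) \left(\left(-3 + 4 X\right) + 2\right)}{9} = - \frac{\left(-3 + X\right) \left(-1 + 4 X\right)}{9} = - \frac{\left(-1 + 4 X\right) \left(-3 + X\right)}{9}$)
$W{\left(-13 \right)} 286 = \left(- \frac{1}{3} - \frac{4 \left(-13\right)^{2}}{9} + \frac{13}{9} \left(-13\right)\right) 286 = \left(- \frac{1}{3} - \frac{676}{9} - \frac{169}{9}\right) 286 = \left(- \frac{848}{9}\right) 286 = - \frac{242528}{9}$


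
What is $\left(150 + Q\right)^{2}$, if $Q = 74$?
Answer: $50176$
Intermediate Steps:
$\left(150 + Q\right)^{2} = \left(150 + 74\right)^{2} = 224^{2} = 50176$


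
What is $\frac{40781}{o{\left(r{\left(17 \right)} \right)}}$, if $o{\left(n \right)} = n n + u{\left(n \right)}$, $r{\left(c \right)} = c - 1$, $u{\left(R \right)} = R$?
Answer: $\frac{40781}{272} \approx 149.93$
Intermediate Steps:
$r{\left(c \right)} = -1 + c$ ($r{\left(c \right)} = c - 1 = -1 + c$)
$o{\left(n \right)} = n + n^{2}$ ($o{\left(n \right)} = n n + n = n^{2} + n = n + n^{2}$)
$\frac{40781}{o{\left(r{\left(17 \right)} \right)}} = \frac{40781}{\left(-1 + 17\right) \left(1 + \left(-1 + 17\right)\right)} = \frac{40781}{16 \left(1 + 16\right)} = \frac{40781}{16 \cdot 17} = \frac{40781}{272}$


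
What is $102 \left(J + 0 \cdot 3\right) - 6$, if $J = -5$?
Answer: $-516$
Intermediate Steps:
$102 \left(J + 0 \cdot 3\right) - 6 = 102 \left(-5 + 0 \cdot 3\right) - 6 = 102 \left(-5 + 0\right) - 6 = 102 \left(-5\right) - 6 = -510 - 6 = -516$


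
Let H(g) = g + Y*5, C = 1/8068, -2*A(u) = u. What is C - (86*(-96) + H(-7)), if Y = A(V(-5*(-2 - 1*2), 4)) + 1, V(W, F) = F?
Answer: 66706225/8068 ≈ 8268.0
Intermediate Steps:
A(u) = -u/2
C = 1/8068 ≈ 0.00012395
Y = -1 (Y = -½*4 + 1 = -2 + 1 = -1)
H(g) = -5 + g (H(g) = g - 1*5 = g - 5 = -5 + g)
C - (86*(-96) + H(-7)) = 1/8068 - (86*(-96) + (-5 - 7)) = 1/8068 - (-8256 - 12) = 1/8068 - 1*(-8268) = 1/8068 + 8268 = 66706225/8068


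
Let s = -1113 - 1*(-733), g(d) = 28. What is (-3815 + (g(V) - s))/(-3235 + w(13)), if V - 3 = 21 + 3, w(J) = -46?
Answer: 3407/3281 ≈ 1.0384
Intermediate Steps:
V = 27 (V = 3 + (21 + 3) = 3 + 24 = 27)
s = -380 (s = -1113 + 733 = -380)
(-3815 + (g(V) - s))/(-3235 + w(13)) = (-3815 + (28 - 1*(-380)))/(-3235 - 46) = (-3815 + (28 + 380))/(-3281) = (-3815 + 408)*(-1/3281) = -3407*(-1/3281) = 3407/3281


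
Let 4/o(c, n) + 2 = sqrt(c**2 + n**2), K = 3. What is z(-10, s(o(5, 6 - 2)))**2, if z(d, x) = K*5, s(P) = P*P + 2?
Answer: 225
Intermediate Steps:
o(c, n) = 4/(-2 + sqrt(c**2 + n**2))
s(P) = 2 + P**2 (s(P) = P**2 + 2 = 2 + P**2)
z(d, x) = 15 (z(d, x) = 3*5 = 15)
z(-10, s(o(5, 6 - 2)))**2 = 15**2 = 225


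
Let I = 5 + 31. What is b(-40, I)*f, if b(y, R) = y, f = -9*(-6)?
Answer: -2160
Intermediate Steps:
f = 54
I = 36
b(-40, I)*f = -40*54 = -2160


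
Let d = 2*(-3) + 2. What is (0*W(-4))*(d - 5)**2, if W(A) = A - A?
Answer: 0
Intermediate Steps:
d = -4 (d = -6 + 2 = -4)
W(A) = 0
(0*W(-4))*(d - 5)**2 = (0*0)*(-4 - 5)**2 = 0*(-9)**2 = 0*81 = 0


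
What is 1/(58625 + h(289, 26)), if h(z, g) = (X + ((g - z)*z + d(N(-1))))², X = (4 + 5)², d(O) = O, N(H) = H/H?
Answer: 1/5764664250 ≈ 1.7347e-10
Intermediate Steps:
N(H) = 1
X = 81 (X = 9² = 81)
h(z, g) = (82 + z*(g - z))² (h(z, g) = (81 + ((g - z)*z + 1))² = (81 + (z*(g - z) + 1))² = (81 + (1 + z*(g - z)))² = (82 + z*(g - z))²)
1/(58625 + h(289, 26)) = 1/(58625 + (82 - 1*289² + 26*289)²) = 1/(58625 + (82 - 1*83521 + 7514)²) = 1/(58625 + (82 - 83521 + 7514)²) = 1/(58625 + (-75925)²) = 1/(58625 + 5764605625) = 1/5764664250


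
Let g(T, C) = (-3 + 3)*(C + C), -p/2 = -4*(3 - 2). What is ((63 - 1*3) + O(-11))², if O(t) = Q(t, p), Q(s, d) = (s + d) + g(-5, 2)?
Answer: 3249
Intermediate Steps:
p = 8 (p = -(-8)*(3 - 2) = -(-8) = -2*(-4) = 8)
g(T, C) = 0 (g(T, C) = 0*(2*C) = 0)
Q(s, d) = d + s (Q(s, d) = (s + d) + 0 = (d + s) + 0 = d + s)
O(t) = 8 + t
((63 - 1*3) + O(-11))² = ((63 - 1*3) + (8 - 11))² = ((63 - 3) - 3)² = (60 - 3)² = 57² = 3249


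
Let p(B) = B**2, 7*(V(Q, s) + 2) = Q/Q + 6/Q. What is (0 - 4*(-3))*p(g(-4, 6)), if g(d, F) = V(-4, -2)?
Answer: 2523/49 ≈ 51.490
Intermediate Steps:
V(Q, s) = -13/7 + 6/(7*Q) (V(Q, s) = -2 + (Q/Q + 6/Q)/7 = -2 + (1 + 6/Q)/7 = -2 + (1/7 + 6/(7*Q)) = -13/7 + 6/(7*Q))
g(d, F) = -29/14 (g(d, F) = (1/7)*(6 - 13*(-4))/(-4) = (1/7)*(-1/4)*(6 + 52) = (1/7)*(-1/4)*58 = -29/14)
(0 - 4*(-3))*p(g(-4, 6)) = (0 - 4*(-3))*(-29/14)**2 = (0 + 12)*(841/196) = 12*(841/196) = 2523/49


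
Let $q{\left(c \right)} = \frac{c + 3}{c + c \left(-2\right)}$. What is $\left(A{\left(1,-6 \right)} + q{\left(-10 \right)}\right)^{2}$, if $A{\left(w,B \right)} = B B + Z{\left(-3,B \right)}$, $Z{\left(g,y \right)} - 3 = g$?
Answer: $\frac{124609}{100} \approx 1246.1$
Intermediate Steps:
$Z{\left(g,y \right)} = 3 + g$
$q{\left(c \right)} = - \frac{3 + c}{c}$ ($q{\left(c \right)} = \frac{3 + c}{c - 2 c} = \frac{3 + c}{\left(-1\right) c} = \left(3 + c\right) \left(- \frac{1}{c}\right) = - \frac{3 + c}{c}$)
$A{\left(w,B \right)} = B^{2}$ ($A{\left(w,B \right)} = B B + \left(3 - 3\right) = B^{2} + 0 = B^{2}$)
$\left(A{\left(1,-6 \right)} + q{\left(-10 \right)}\right)^{2} = \left(\left(-6\right)^{2} + \frac{-3 - -10}{-10}\right)^{2} = \left(36 - \frac{-3 + 10}{10}\right)^{2} = \left(36 - \frac{7}{10}\right)^{2} = \left(\frac{353}{10}\right)^{2} = \frac{124609}{100}$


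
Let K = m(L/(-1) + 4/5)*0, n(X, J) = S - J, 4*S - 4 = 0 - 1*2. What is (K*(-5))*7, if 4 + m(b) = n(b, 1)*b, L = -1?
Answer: 0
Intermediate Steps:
S = 1/2 (S = 1 + (0 - 1*2)/4 = 1 + (0 - 2)/4 = 1 + (1/4)*(-2) = 1 - 1/2 = 1/2 ≈ 0.50000)
n(X, J) = 1/2 - J
m(b) = -4 - b/2 (m(b) = -4 + (1/2 - 1*1)*b = -4 + (1/2 - 1)*b = -4 - b/2)
K = 0 (K = (-4 - (-1/(-1) + 4/5)/2)*0 = (-4 - (-1*(-1) + 4*(1/5))/2)*0 = (-4 - (1 + 4/5)/2)*0 = (-4 - 1/2*9/5)*0 = (-4 - 9/10)*0 = -49/10*0 = 0)
(K*(-5))*7 = (0*(-5))*7 = 0*7 = 0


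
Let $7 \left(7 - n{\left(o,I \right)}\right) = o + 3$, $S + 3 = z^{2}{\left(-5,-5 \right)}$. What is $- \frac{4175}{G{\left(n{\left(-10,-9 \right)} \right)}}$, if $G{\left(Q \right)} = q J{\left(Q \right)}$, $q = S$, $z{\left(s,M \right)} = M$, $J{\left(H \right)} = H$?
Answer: $- \frac{4175}{176} \approx -23.722$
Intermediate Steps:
$S = 22$ ($S = -3 + \left(-5\right)^{2} = -3 + 25 = 22$)
$n{\left(o,I \right)} = \frac{46}{7} - \frac{o}{7}$ ($n{\left(o,I \right)} = 7 - \frac{o + 3}{7} = 7 - \frac{3 + o}{7} = 7 - \left(\frac{3}{7} + \frac{o}{7}\right) = \frac{46}{7} - \frac{o}{7}$)
$q = 22$
$G{\left(Q \right)} = 22 Q$
$- \frac{4175}{G{\left(n{\left(-10,-9 \right)} \right)}} = - \frac{4175}{22 \left(\frac{46}{7} - - \frac{10}{7}\right)} = - \frac{4175}{22 \left(\frac{46}{7} + \frac{10}{7}\right)} = - \frac{4175}{22 \cdot 8} = - \frac{4175}{176}$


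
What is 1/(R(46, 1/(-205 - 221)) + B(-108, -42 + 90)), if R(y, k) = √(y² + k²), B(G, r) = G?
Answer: -19599408/1732732847 - 426*√384003217/1732732847 ≈ -0.016129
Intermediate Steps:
R(y, k) = √(k² + y²)
1/(R(46, 1/(-205 - 221)) + B(-108, -42 + 90)) = 1/(√((1/(-205 - 221))² + 46²) - 108) = 1/(√((1/(-426))² + 2116) - 108) = 1/(√((-1/426)² + 2116) - 108) = 1/(√(1/181476 + 2116) - 108) = 1/(√(384003217/181476) - 108) = 1/(√384003217/426 - 108) = 1/(-108 + √384003217/426)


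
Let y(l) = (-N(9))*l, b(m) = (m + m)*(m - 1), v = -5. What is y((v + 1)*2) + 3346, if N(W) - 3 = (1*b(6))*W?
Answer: 7690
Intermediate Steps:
b(m) = 2*m*(-1 + m) (b(m) = (2*m)*(-1 + m) = 2*m*(-1 + m))
N(W) = 3 + 60*W (N(W) = 3 + (1*(2*6*(-1 + 6)))*W = 3 + (1*(2*6*5))*W = 3 + (1*60)*W = 3 + 60*W)
y(l) = -543*l (y(l) = (-(3 + 60*9))*l = (-(3 + 540))*l = (-1*543)*l = -543*l)
y((v + 1)*2) + 3346 = -543*(-5 + 1)*2 + 3346 = -(-2172)*2 + 3346 = -543*(-8) + 3346 = 4344 + 3346 = 7690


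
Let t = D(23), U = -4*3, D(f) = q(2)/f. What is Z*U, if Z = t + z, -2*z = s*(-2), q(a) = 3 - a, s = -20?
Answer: 5508/23 ≈ 239.48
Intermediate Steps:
D(f) = 1/f (D(f) = (3 - 1*2)/f = (3 - 2)/f = 1/f)
z = -20 (z = -(-10)*(-2) = -½*40 = -20)
U = -12
t = 1/23 ≈ 0.043478
Z = -459/23 (Z = 1/23 - 20 = -459/23 ≈ -19.957)
Z*U = -459/23*(-12) = 5508/23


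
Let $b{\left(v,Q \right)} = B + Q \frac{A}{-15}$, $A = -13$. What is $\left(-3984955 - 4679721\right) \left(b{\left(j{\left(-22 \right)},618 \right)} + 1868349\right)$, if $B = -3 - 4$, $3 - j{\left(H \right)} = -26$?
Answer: $- \frac{80966094438288}{5} \approx -1.6193 \cdot 10^{13}$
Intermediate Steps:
$j{\left(H \right)} = 29$ ($j{\left(H \right)} = 3 - -26 = 3 + 26 = 29$)
$B = -7$ ($B = -3 - 4 = -7$)
$b{\left(v,Q \right)} = -7 + \frac{13 Q}{15}$ ($b{\left(v,Q \right)} = -7 + Q \left(- \frac{13}{-15}\right) = -7 + Q \left(\left(-13\right) \left(- \frac{1}{15}\right)\right) = -7 + Q \frac{13}{15} = -7 + \frac{13 Q}{15}$)
$\left(-3984955 - 4679721\right) \left(b{\left(j{\left(-22 \right)},618 \right)} + 1868349\right) = \left(-3984955 - 4679721\right) \left(\left(-7 + \frac{13}{15} \cdot 618\right) + 1868349\right) = - 8664676 \left(\left(-7 + \frac{2678}{5}\right) + 1868349\right) = - 8664676 \left(\frac{2643}{5} + 1868349\right) = \left(-8664676\right) \frac{9344388}{5} = - \frac{80966094438288}{5}$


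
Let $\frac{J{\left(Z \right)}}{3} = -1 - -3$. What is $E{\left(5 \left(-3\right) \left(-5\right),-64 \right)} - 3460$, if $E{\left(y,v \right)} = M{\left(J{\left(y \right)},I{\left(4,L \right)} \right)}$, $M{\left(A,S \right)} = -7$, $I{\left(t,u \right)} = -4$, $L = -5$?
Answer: $-3467$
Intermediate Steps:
$J{\left(Z \right)} = 6$ ($J{\left(Z \right)} = 3 \left(-1 - -3\right) = 3 \left(-1 + 3\right) = 3 \cdot 2 = 6$)
$E{\left(y,v \right)} = -7$
$E{\left(5 \left(-3\right) \left(-5\right),-64 \right)} - 3460 = -7 - 3460 = -3467$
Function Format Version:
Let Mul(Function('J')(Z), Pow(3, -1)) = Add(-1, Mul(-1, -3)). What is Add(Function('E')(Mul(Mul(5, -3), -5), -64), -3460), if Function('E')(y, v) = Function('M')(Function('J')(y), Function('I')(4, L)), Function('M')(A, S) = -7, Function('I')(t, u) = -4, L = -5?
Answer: -3467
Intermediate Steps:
Function('J')(Z) = 6 (Function('J')(Z) = Mul(3, Add(-1, Mul(-1, -3))) = Mul(3, Add(-1, 3)) = Mul(3, 2) = 6)
Function('E')(y, v) = -7
Add(Function('E')(Mul(Mul(5, -3), -5), -64), -3460) = Add(-7, -3460) = -3467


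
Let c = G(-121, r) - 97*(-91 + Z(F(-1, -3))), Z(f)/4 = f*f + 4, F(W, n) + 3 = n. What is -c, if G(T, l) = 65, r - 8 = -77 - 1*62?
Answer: 6628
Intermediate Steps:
F(W, n) = -3 + n
r = -131 (r = 8 + (-77 - 1*62) = 8 + (-77 - 62) = 8 - 139 = -131)
Z(f) = 16 + 4*f² (Z(f) = 4*(f*f + 4) = 4*(f² + 4) = 4*(4 + f²) = 16 + 4*f²)
c = -6628 (c = 65 - 97*(-91 + (16 + 4*(-3 - 3)²)) = 65 - 97*(-91 + (16 + 4*(-6)²)) = 65 - 97*(-91 + (16 + 4*36)) = 65 - 97*(-91 + (16 + 144)) = 65 - 97*(-91 + 160) = 65 - 97*69 = 65 - 6693 = -6628)
-c = -1*(-6628) = 6628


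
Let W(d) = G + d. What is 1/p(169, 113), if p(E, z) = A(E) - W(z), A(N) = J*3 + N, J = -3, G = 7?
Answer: 1/40 ≈ 0.025000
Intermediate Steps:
W(d) = 7 + d
A(N) = -9 + N (A(N) = -3*3 + N = -9 + N)
p(E, z) = -16 + E - z (p(E, z) = (-9 + E) - (7 + z) = (-9 + E) + (-7 - z) = -16 + E - z)
1/p(169, 113) = 1/(-16 + 169 - 1*113) = 1/(-16 + 169 - 113) = 1/40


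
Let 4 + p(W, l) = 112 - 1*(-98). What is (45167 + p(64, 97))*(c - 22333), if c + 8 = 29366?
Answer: 318745325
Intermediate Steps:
c = 29358 (c = -8 + 29366 = 29358)
p(W, l) = 206 (p(W, l) = -4 + (112 - 1*(-98)) = -4 + (112 + 98) = -4 + 210 = 206)
(45167 + p(64, 97))*(c - 22333) = (45167 + 206)*(29358 - 22333) = 45373*7025 = 318745325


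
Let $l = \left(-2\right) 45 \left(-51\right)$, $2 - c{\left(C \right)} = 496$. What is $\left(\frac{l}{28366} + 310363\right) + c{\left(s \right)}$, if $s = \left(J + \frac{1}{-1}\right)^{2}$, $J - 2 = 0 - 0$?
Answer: $\frac{4394874322}{14183} \approx 3.0987 \cdot 10^{5}$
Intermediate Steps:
$J = 2$ ($J = 2 + \left(0 - 0\right) = 2 + \left(0 + 0\right) = 2 + 0 = 2$)
$s = 1$ ($s = \left(2 + \frac{1}{-1}\right)^{2} = \left(2 - 1\right)^{2} = 1^{2} = 1$)
$c{\left(C \right)} = -494$ ($c{\left(C \right)} = 2 - 496 = -494$)
$l = 4590$ ($l = \left(-90\right) \left(-51\right) = 4590$)
$\left(\frac{l}{28366} + 310363\right) + c{\left(s \right)} = \left(\frac{4590}{28366} + 310363\right) - 494 = \left(4590 \cdot \frac{1}{28366} + 310363\right) - 494 = \left(\frac{2295}{14183} + 310363\right) - 494 = \frac{4401880724}{14183} - 494 = \frac{4394874322}{14183}$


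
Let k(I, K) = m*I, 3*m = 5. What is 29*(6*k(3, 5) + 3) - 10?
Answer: 947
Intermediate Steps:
m = 5/3 (m = (1/3)*5 = 5/3 ≈ 1.6667)
k(I, K) = 5*I/3
29*(6*k(3, 5) + 3) - 10 = 29*(6*((5/3)*3) + 3) - 10 = 29*(6*5 + 3) - 10 = 29*(30 + 3) - 10 = 29*33 - 10 = 957 - 10 = 947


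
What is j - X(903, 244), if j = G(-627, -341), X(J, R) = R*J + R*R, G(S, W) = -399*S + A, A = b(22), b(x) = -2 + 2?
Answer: -29695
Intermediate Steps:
b(x) = 0
A = 0
G(S, W) = -399*S (G(S, W) = -399*S + 0 = -399*S)
X(J, R) = R² + J*R (X(J, R) = J*R + R² = R² + J*R)
j = 250173 (j = -399*(-627) = 250173)
j - X(903, 244) = 250173 - 244*(903 + 244) = 250173 - 244*1147 = 250173 - 1*279868 = 250173 - 279868 = -29695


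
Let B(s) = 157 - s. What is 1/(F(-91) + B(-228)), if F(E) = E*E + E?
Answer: 1/8575 ≈ 0.00011662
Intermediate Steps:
F(E) = E + E**2 (F(E) = E**2 + E = E + E**2)
1/(F(-91) + B(-228)) = 1/(-91*(1 - 91) + (157 - 1*(-228))) = 1/(-91*(-90) + (157 + 228)) = 1/(8190 + 385) = 1/8575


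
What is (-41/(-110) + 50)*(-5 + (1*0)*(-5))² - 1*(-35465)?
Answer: 807935/22 ≈ 36724.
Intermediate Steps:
(-41/(-110) + 50)*(-5 + (1*0)*(-5))² - 1*(-35465) = (-41*(-1/110) + 50)*(-5 + 0*(-5))² + 35465 = (41/110 + 50)*(-5 + 0)² + 35465 = (5541/110)*(-5)² + 35465 = (5541/110)*25 + 35465 = 27705/22 + 35465 = 807935/22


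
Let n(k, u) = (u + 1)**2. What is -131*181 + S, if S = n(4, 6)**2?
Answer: -21310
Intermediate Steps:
n(k, u) = (1 + u)**2
S = 2401 (S = ((1 + 6)**2)**2 = (7**2)**2 = 49**2 = 2401)
-131*181 + S = -131*181 + 2401 = -23711 + 2401 = -21310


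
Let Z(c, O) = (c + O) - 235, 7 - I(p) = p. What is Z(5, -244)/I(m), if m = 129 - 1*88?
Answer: 237/17 ≈ 13.941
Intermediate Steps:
m = 41 (m = 129 - 88 = 41)
I(p) = 7 - p
Z(c, O) = -235 + O + c (Z(c, O) = (O + c) - 235 = -235 + O + c)
Z(5, -244)/I(m) = (-235 - 244 + 5)/(7 - 1*41) = -474/(7 - 41) = -474/(-34) = -474*(-1/34) = 237/17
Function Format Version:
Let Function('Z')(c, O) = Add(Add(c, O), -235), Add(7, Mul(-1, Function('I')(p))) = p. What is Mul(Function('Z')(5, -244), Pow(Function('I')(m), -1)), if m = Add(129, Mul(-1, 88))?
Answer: Rational(237, 17) ≈ 13.941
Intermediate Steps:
m = 41 (m = Add(129, -88) = 41)
Function('I')(p) = Add(7, Mul(-1, p))
Function('Z')(c, O) = Add(-235, O, c) (Function('Z')(c, O) = Add(Add(O, c), -235) = Add(-235, O, c))
Mul(Function('Z')(5, -244), Pow(Function('I')(m), -1)) = Mul(Add(-235, -244, 5), Pow(Add(7, Mul(-1, 41)), -1)) = Mul(-474, Pow(Add(7, -41), -1)) = Mul(-474, Pow(-34, -1)) = Mul(-474, Rational(-1, 34)) = Rational(237, 17)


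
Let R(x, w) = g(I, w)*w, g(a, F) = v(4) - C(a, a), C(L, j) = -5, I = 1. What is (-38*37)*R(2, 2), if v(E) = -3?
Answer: -5624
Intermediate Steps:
g(a, F) = 2 (g(a, F) = -3 - 1*(-5) = -3 + 5 = 2)
R(x, w) = 2*w
(-38*37)*R(2, 2) = (-38*37)*(2*2) = -1406*4 = -5624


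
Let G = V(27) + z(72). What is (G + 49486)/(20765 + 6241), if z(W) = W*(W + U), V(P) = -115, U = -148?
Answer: 14633/9002 ≈ 1.6255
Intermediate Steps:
z(W) = W*(-148 + W) (z(W) = W*(W - 148) = W*(-148 + W))
G = -5587 (G = -115 + 72*(-148 + 72) = -115 + 72*(-76) = -115 - 5472 = -5587)
(G + 49486)/(20765 + 6241) = (-5587 + 49486)/(20765 + 6241) = 43899/27006 = 43899*(1/27006) = 14633/9002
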